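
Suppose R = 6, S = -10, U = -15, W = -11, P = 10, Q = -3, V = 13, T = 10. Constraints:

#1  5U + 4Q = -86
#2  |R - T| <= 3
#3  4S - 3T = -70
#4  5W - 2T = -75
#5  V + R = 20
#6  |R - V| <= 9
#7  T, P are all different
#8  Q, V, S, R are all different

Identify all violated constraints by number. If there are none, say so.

#1 5U + 4Q = 5(-15) + 4(-3) = -87, not -86  fails
#2 |6 - 10| = 4; 4 > 3, exceeds bound 3  fails
#3 4S - 3T = 4(-10) - 3(10) = -70  holds
#4 5W - 2T = 5(-11) - 2(10) = -75  holds
#5 V + R = 13 + 6 = 19, not 20  fails
#6 |6 - 13| = 7; 7 ≤ 9  holds
#7 T = P = 10, not all different  fails
#8 values -3, 13, -10, 6 are pairwise distinct  holds

The assignment fails constraints 1, 2, 5, and 7.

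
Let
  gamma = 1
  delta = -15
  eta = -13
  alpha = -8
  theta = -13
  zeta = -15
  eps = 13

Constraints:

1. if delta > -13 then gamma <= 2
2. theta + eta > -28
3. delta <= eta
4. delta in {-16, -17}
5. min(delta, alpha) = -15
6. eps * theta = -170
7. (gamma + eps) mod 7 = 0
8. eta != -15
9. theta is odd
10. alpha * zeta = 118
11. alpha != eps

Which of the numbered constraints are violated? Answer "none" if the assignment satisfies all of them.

Constraints 4, 6, and 10 are violated.

1. delta = -15, not > -13; antecedent false, conditional vacuously true — OK.
2. theta + eta = -13 + (-13) = -26; -26 > -28 — OK.
3. delta = -15, eta = -13; -15 ≤ -13 — OK.
4. delta = -15 is not in {-16, -17} — violated.
5. min(-15, -8) = -15 — OK.
6. eps * theta = 13 * (-13) = -169, not -170 — violated.
7. gamma + eps = 14; 14 mod 7 = 0 — OK.
8. eta = -13, and -13 ≠ -15 — OK.
9. theta = -13 is odd — OK.
10. alpha * zeta = -8 * (-15) = 120, not 118 — violated.
11. alpha = -8, eps = 13; distinct — OK.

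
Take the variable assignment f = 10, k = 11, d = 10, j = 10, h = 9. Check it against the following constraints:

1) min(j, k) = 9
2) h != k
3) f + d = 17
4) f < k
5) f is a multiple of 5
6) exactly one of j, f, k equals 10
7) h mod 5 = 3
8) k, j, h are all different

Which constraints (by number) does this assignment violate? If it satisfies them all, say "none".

The assignment fails constraints 1, 3, 6, and 7.

1) min(10, 11) = 10, not 9  fails
2) h = 9, k = 11; distinct  holds
3) f + d = 10 + 10 = 20, not 17  fails
4) f = 10, k = 11; 10 < 11  holds
5) 10 / 5 = 2, so 5 divides 10  holds
6) j=10, f=10, k=11; 2 of them equal 10, not exactly one  fails
7) 9 mod 5 = 4, not 3  fails
8) values 11, 10, 9 are pairwise distinct  holds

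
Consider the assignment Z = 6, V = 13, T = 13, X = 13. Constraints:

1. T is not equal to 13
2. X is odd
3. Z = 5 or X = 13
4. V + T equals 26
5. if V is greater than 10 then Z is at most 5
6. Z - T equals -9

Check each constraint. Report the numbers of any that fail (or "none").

1. T = 13, but 13 is required to differ — fails.
2. X = 13 is odd — holds.
3. Z = 6 ≠ 5, but X = 13 = 13 (second disjunct) — holds.
4. V + T = 13 + 13 = 26 — holds.
5. V = 13 > 10, so we need Z ≤ 5; but Z = 6 > 5 — fails.
6. Z - T = 6 - 13 = -7, not -9 — fails.

No — constraints 1, 5, 6 are not satisfied.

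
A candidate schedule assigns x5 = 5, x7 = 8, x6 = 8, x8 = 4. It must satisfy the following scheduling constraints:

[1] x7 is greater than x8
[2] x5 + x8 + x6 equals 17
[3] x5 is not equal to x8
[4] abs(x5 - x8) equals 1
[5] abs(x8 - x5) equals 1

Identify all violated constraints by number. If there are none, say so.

No violations.

[1] x7 = 8, x8 = 4; 8 > 4 — holds.
[2] x5 + x8 + x6 = 5 + 4 + 8 = 17 — holds.
[3] x5 = 5, x8 = 4; distinct — holds.
[4] abs(5 - 4) = 1 — holds.
[5] abs(4 - 5) = 1 — holds.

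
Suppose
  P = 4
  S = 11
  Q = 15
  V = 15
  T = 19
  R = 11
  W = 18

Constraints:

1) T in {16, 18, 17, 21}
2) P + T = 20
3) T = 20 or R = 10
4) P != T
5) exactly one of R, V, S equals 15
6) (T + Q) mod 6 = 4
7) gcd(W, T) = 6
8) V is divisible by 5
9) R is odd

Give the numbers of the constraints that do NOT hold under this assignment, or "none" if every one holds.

Violated: 1, 2, 3, 7.

1) T = 19 is not in {16, 18, 17, 21} — does not hold.
2) P + T = 4 + 19 = 23, not 20 — does not hold.
3) T = 19 ≠ 20 and R = 11 ≠ 10; both disjuncts false — does not hold.
4) P = 4, T = 19; distinct — holds.
5) R=11, V=15, S=11; 1 of them equals 15 — holds.
6) T + Q = 34; 34 mod 6 = 4 — holds.
7) gcd(18, 19) = 1, not 6 — does not hold.
8) 15 / 5 = 3, so 5 divides 15 — holds.
9) R = 11 is odd — holds.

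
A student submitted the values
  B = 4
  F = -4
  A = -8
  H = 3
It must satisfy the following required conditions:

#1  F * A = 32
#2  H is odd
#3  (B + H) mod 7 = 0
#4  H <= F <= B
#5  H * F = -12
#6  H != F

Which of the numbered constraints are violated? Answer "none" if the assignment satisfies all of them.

#1 F * A = -4 * (-8) = 32 — satisfied.
#2 H = 3 is odd — satisfied.
#3 B + H = 7; 7 mod 7 = 0 — satisfied.
#4 values 3, -4, 4; H = 3 is not <= F = -4 — violated.
#5 H * F = 3 * (-4) = -12 — satisfied.
#6 H = 3, F = -4; distinct — satisfied.

The assignment fails constraint 4.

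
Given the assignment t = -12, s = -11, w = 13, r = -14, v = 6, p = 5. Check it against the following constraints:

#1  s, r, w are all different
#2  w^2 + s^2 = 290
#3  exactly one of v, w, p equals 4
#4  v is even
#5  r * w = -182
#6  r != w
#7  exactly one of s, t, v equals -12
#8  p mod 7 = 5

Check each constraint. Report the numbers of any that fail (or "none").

No — constraint 3 is not satisfied.

#1 values -11, -14, 13 are pairwise distinct  holds
#2 w^2 + s^2 = 13^2 + (-11)^2 = 169 + 121 = 290  holds
#3 v=6, w=13, p=5; 0 of them equal 4, not exactly one  fails
#4 v = 6 is even  holds
#5 r * w = -14 * 13 = -182  holds
#6 r = -14, w = 13; distinct  holds
#7 s=-11, t=-12, v=6; 1 of them equals -12  holds
#8 5 mod 7 = 5  holds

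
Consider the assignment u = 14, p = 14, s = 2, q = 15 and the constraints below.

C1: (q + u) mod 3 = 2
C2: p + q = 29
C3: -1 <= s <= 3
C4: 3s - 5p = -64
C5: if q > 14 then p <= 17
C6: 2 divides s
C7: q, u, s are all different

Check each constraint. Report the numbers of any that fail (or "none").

All constraints are satisfied.

C1: q + u = 29; 29 mod 3 = 2  yes
C2: p + q = 14 + 15 = 29  yes
C3: s = 2 lies in [-1, 3]  yes
C4: 3s - 5p = 3(2) - 5(14) = -64  yes
C5: q = 15 > 14, so we need p ≤ 17; p = 14 ≤ 17  yes
C6: 2 / 2 = 1, so 2 divides 2  yes
C7: values 15, 14, 2 are pairwise distinct  yes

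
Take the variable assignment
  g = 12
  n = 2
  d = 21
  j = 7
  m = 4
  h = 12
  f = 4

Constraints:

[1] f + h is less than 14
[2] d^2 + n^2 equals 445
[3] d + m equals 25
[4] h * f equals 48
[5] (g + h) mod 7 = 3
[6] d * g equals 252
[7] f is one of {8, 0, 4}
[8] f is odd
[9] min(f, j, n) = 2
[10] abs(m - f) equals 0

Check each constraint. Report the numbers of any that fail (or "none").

Constraints 1, 8 do not hold.

[1] f + h = 4 + 12 = 16; 16 ≥ 14, bound 14 not met  false
[2] d^2 + n^2 = 21^2 + 2^2 = 441 + 4 = 445  true
[3] d + m = 21 + 4 = 25  true
[4] h * f = 12 * 4 = 48  true
[5] g + h = 24; 24 mod 7 = 3  true
[6] d * g = 21 * 12 = 252  true
[7] f = 4 is in {8, 0, 4}  true
[8] f = 4 is even  false
[9] min(4, 7, 2) = 2  true
[10] abs(4 - 4) = 0  true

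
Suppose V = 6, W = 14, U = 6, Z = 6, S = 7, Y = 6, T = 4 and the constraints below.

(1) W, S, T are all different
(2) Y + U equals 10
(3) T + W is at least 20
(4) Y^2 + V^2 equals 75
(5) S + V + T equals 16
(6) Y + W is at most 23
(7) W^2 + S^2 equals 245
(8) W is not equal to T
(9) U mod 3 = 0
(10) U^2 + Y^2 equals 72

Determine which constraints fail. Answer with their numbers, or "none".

(1) values 14, 7, 4 are pairwise distinct — OK.
(2) Y + U = 6 + 6 = 12, not 10 — violated.
(3) T + W = 4 + 14 = 18; 18 < 20, bound 20 not met — violated.
(4) Y^2 + V^2 = 6^2 + 6^2 = 36 + 36 = 72, not 75 — violated.
(5) S + V + T = 7 + 6 + 4 = 17, not 16 — violated.
(6) Y + W = 6 + 14 = 20; 20 ≤ 23 — OK.
(7) W^2 + S^2 = 14^2 + 7^2 = 196 + 49 = 245 — OK.
(8) W = 14, T = 4; distinct — OK.
(9) 6 mod 3 = 0 — OK.
(10) U^2 + Y^2 = 6^2 + 6^2 = 36 + 36 = 72 — OK.

No — constraints 2, 3, 4, and 5 are not satisfied.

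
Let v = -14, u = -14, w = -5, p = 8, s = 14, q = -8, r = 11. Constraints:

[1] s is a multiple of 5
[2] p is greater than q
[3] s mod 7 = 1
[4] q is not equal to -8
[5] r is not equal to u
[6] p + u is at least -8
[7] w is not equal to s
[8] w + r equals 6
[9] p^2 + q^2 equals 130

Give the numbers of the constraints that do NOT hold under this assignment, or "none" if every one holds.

[1] 14 = 5*2 + 4, so 5 does not divide 14 — does not hold.
[2] p = 8, q = -8; 8 > -8 — holds.
[3] 14 mod 7 = 0, not 1 — does not hold.
[4] q = -8, but -8 is required to differ — does not hold.
[5] r = 11, u = -14; distinct — holds.
[6] p + u = 8 + (-14) = -6; -6 ≥ -8 — holds.
[7] w = -5, s = 14; distinct — holds.
[8] w + r = -5 + 11 = 6 — holds.
[9] p^2 + q^2 = 8^2 + (-8)^2 = 64 + 64 = 128, not 130 — does not hold.

Constraints 1, 3, 4, and 9 do not hold.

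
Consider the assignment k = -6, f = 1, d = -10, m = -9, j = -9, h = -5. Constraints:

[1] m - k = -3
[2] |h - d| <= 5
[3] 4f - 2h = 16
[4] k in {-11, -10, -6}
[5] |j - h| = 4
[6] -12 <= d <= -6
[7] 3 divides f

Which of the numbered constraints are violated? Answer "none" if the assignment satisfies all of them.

Violated: 3 and 7.

[1] m - k = -9 - (-6) = -3 — OK.
[2] |-5 - (-10)| = 5; 5 ≤ 5 — OK.
[3] 4f - 2h = 4(1) - 2(-5) = 14, not 16 — violated.
[4] k = -6 is in {-11, -10, -6} — OK.
[5] |-9 - (-5)| = 4 — OK.
[6] d = -10 lies in [-12, -6] — OK.
[7] 1 = 3*0 + 1, so 3 does not divide 1 — violated.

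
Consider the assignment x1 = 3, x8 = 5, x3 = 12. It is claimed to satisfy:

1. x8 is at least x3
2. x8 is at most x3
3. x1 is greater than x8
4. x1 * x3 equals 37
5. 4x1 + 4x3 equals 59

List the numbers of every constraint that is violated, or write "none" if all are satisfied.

The assignment fails constraints 1, 3, 4, 5.

1. x8 = 5, x3 = 12; 5 < 12 (want ≥) — fails.
2. x8 = 5, x3 = 12; 5 ≤ 12 — holds.
3. x1 = 3, x8 = 5; 3 ≤ 5 (want >) — fails.
4. x1 * x3 = 3 * 12 = 36, not 37 — fails.
5. 4x1 + 4x3 = 4(3) + 4(12) = 60, not 59 — fails.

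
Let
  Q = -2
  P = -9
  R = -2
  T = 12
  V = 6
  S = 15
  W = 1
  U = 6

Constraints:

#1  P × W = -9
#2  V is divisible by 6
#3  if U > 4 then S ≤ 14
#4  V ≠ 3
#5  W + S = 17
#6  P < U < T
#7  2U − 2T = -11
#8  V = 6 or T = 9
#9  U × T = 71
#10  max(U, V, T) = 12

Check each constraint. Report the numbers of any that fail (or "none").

#1 P × W = -9 × 1 = -9  true
#2 6 / 6 = 1, so 6 divides 6  true
#3 U = 6 > 4, so we need S ≤ 14; but S = 15 > 14  false
#4 V = 6, and 6 ≠ 3  true
#5 W + S = 1 + 15 = 16, not 17  false
#6 values -9 < 6 < 12  true
#7 2U − 2T = 2(6) − 2(12) = -12, not -11  false
#8 V = 6 = 6 (first disjunct)  true
#9 U × T = 6 × 12 = 72, not 71  false
#10 max(6, 6, 12) = 12  true

The assignment fails constraints 3, 5, 7, and 9.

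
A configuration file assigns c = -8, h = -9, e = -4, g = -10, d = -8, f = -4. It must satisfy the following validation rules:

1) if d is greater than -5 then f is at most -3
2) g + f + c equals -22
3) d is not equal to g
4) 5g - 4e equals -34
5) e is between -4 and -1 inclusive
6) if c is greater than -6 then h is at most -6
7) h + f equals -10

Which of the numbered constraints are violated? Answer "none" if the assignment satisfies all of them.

1) d = -8, not > -5; antecedent false, conditional vacuously true  ✔
2) g + f + c = -10 + (-4) + (-8) = -22  ✔
3) d = -8, g = -10; distinct  ✔
4) 5g - 4e = 5(-10) - 4(-4) = -34  ✔
5) e = -4 lies in [-4, -1]  ✔
6) c = -8, not > -6; antecedent false, conditional vacuously true  ✔
7) h + f = -9 + (-4) = -13, not -10  ✘

Constraint 7 does not hold.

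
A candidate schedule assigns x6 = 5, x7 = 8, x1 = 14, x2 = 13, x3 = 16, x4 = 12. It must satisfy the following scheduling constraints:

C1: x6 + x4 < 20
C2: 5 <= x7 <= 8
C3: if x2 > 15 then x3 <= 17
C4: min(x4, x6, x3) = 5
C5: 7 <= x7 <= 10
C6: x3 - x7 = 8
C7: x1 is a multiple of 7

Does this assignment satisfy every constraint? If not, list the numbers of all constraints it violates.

The assignment satisfies every constraint.

C1: x6 + x4 = 5 + 12 = 17; 17 < 20 — holds.
C2: x7 = 8 lies in [5, 8] — holds.
C3: x2 = 13, not > 15; antecedent false, conditional vacuously true — holds.
C4: min(12, 5, 16) = 5 — holds.
C5: x7 = 8 lies in [7, 10] — holds.
C6: x3 - x7 = 16 - 8 = 8 — holds.
C7: 14 / 7 = 2, so 7 divides 14 — holds.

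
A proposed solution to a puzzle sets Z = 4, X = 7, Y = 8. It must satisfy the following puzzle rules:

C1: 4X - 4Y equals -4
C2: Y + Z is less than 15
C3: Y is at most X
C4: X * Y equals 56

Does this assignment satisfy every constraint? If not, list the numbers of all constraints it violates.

C1: 4X - 4Y = 4(7) - 4(8) = -4 — OK.
C2: Y + Z = 8 + 4 = 12; 12 < 15 — OK.
C3: Y = 8, X = 7; 8 > 7 (want ≤) — violated.
C4: X * Y = 7 * 8 = 56 — OK.

The assignment fails constraint 3.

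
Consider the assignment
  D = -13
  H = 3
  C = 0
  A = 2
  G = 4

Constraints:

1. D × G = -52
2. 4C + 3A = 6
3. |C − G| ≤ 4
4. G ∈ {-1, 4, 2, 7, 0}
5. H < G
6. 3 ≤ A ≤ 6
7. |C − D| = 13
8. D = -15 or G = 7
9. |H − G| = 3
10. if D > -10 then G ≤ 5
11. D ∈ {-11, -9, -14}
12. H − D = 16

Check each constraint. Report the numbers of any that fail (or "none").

The assignment fails constraints 6, 8, 9, and 11.

1. D × G = -13 × 4 = -52  yes
2. 4C + 3A = 4(0) + 3(2) = 6  yes
3. |0 − 4| = 4; 4 ≤ 4  yes
4. G = 4 is in {-1, 4, 2, 7, 0}  yes
5. H = 3, G = 4; 3 < 4  yes
6. A = 2 is outside [3, 6]  no
7. |0 − (-13)| = 13  yes
8. D = -13 ≠ -15 and G = 4 ≠ 7; both disjuncts false  no
9. |3 − 4| = 1, not 3  no
10. D = -13, not > -10; antecedent false, conditional vacuously true  yes
11. D = -13 is not in {-11, -9, -14}  no
12. H − D = 3 − (-13) = 16  yes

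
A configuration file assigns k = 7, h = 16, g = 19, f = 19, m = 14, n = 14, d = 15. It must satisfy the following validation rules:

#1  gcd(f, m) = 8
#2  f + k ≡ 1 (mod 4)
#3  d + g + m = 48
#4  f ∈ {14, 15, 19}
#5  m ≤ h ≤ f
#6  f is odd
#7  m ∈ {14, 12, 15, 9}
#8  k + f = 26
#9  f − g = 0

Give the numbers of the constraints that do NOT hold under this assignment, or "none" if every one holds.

The assignment fails constraints 1 and 2.

#1 gcd(19, 14) = 1, not 8 — violated.
#2 f + k = 26; 26 mod 4 = 2, not 1 — violated.
#3 d + g + m = 15 + 19 + 14 = 48 — OK.
#4 f = 19 is in {14, 15, 19} — OK.
#5 values 14 ≤ 16 ≤ 19 — OK.
#6 f = 19 is odd — OK.
#7 m = 14 is in {14, 12, 15, 9} — OK.
#8 k + f = 7 + 19 = 26 — OK.
#9 f − g = 19 − 19 = 0 — OK.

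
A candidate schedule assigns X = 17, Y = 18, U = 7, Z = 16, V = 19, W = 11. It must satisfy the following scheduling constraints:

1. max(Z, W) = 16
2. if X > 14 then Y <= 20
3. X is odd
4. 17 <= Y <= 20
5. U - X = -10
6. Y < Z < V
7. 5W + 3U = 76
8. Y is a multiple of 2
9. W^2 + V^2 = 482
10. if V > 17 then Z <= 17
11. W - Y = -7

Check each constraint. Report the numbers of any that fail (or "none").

No — constraint 6 is not satisfied.

1. max(16, 11) = 16  ✓
2. X = 17 > 14, so we need Y ≤ 20; Y = 18 ≤ 20  ✓
3. X = 17 is odd  ✓
4. Y = 18 lies in [17, 20]  ✓
5. U - X = 7 - 17 = -10  ✓
6. values 18, 16, 19; Y = 18 is not < Z = 16  ✗
7. 5W + 3U = 5(11) + 3(7) = 76  ✓
8. 18 / 2 = 9, so 2 divides 18  ✓
9. W^2 + V^2 = 11^2 + 19^2 = 121 + 361 = 482  ✓
10. V = 19 > 17, so we need Z ≤ 17; Z = 16 ≤ 17  ✓
11. W - Y = 11 - 18 = -7  ✓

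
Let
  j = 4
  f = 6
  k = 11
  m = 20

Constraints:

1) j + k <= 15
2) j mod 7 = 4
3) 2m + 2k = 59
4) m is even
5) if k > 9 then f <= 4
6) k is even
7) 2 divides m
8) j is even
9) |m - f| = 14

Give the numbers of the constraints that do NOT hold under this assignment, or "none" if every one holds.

No — constraints 3, 5, 6 are not satisfied.

1) j + k = 4 + 11 = 15; 15 ≤ 15  OK
2) 4 mod 7 = 4  OK
3) 2m + 2k = 2(20) + 2(11) = 62, not 59  FAIL
4) m = 20 is even  OK
5) k = 11 > 9, so we need f ≤ 4; but f = 6 > 4  FAIL
6) k = 11 is odd  FAIL
7) 20 / 2 = 10, so 2 divides 20  OK
8) j = 4 is even  OK
9) |20 - 6| = 14  OK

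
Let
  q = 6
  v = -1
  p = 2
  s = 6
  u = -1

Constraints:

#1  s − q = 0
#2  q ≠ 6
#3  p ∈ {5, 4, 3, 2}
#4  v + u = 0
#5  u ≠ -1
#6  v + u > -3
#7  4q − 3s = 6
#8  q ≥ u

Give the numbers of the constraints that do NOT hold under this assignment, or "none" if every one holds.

#1 s − q = 6 − 6 = 0  yes
#2 q = 6, but 6 is required to differ  no
#3 p = 2 is in {5, 4, 3, 2}  yes
#4 v + u = -1 + (-1) = -2, not 0  no
#5 u = -1, but -1 is required to differ  no
#6 v + u = -1 + (-1) = -2; -2 > -3  yes
#7 4q − 3s = 4(6) − 3(6) = 6  yes
#8 q = 6, u = -1; 6 ≥ -1  yes

Violated: 2, 4, 5.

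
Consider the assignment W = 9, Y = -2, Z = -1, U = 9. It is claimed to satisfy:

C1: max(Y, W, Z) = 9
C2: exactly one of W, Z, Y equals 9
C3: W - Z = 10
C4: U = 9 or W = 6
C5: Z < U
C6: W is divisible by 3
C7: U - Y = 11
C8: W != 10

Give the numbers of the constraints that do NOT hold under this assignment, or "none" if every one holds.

No violations.

C1: max(-2, 9, -1) = 9  true
C2: W=9, Z=-1, Y=-2; 1 of them equals 9  true
C3: W - Z = 9 - (-1) = 10  true
C4: U = 9 = 9 (first disjunct)  true
C5: Z = -1, U = 9; -1 < 9  true
C6: 9 / 3 = 3, so 3 divides 9  true
C7: U - Y = 9 - (-2) = 11  true
C8: W = 9, and 9 ≠ 10  true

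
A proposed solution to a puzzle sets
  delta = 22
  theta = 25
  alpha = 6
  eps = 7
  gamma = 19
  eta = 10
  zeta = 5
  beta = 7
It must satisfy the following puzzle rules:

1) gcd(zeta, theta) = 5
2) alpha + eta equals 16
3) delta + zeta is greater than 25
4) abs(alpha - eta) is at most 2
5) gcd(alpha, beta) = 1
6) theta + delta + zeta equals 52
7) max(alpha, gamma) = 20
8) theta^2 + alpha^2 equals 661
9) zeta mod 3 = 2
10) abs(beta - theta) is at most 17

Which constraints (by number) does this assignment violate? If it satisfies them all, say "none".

1) gcd(5, 25) = 5 — OK.
2) alpha + eta = 6 + 10 = 16 — OK.
3) delta + zeta = 22 + 5 = 27; 27 > 25 — OK.
4) abs(6 - 10) = 4; 4 > 2, exceeds bound 2 — violated.
5) gcd(6, 7) = 1 — OK.
6) theta + delta + zeta = 25 + 22 + 5 = 52 — OK.
7) max(6, 19) = 19, not 20 — violated.
8) theta^2 + alpha^2 = 25^2 + 6^2 = 625 + 36 = 661 — OK.
9) 5 mod 3 = 2 — OK.
10) abs(7 - 25) = 18; 18 > 17, exceeds bound 17 — violated.

No — constraints 4, 7, and 10 are not satisfied.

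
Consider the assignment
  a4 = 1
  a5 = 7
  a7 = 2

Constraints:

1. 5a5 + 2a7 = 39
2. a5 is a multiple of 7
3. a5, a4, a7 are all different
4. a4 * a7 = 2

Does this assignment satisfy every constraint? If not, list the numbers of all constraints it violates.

The assignment satisfies every constraint.

1. 5a5 + 2a7 = 5(7) + 2(2) = 39 — OK.
2. 7 / 7 = 1, so 7 divides 7 — OK.
3. values 7, 1, 2 are pairwise distinct — OK.
4. a4 * a7 = 1 * 2 = 2 — OK.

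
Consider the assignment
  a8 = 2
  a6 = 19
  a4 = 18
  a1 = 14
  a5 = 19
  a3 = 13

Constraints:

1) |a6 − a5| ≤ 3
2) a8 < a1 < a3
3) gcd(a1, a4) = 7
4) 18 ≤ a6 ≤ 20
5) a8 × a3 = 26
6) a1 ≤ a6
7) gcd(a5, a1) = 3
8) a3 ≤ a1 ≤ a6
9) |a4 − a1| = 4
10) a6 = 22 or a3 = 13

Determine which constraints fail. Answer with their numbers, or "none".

1) |19 − 19| = 0; 0 ≤ 3 — holds.
2) values 2, 14, 13; a1 = 14 is not < a3 = 13 — does not hold.
3) gcd(14, 18) = 2, not 7 — does not hold.
4) a6 = 19 lies in [18, 20] — holds.
5) a8 × a3 = 2 × 13 = 26 — holds.
6) a1 = 14, a6 = 19; 14 ≤ 19 — holds.
7) gcd(19, 14) = 1, not 3 — does not hold.
8) values 13 ≤ 14 ≤ 19 — holds.
9) |18 − 14| = 4 — holds.
10) a6 = 19 ≠ 22, but a3 = 13 = 13 (second disjunct) — holds.

Constraints 2, 3, 7 do not hold.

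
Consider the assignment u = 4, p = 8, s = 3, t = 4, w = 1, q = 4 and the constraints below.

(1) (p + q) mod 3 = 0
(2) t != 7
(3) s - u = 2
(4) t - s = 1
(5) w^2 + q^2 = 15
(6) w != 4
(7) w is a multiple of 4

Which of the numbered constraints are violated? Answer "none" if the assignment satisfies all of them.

No — constraints 3, 5, 7 are not satisfied.

(1) p + q = 12; 12 mod 3 = 0 — holds.
(2) t = 4, and 4 ≠ 7 — holds.
(3) s - u = 3 - 4 = -1, not 2 — does not hold.
(4) t - s = 4 - 3 = 1 — holds.
(5) w^2 + q^2 = 1^2 + 4^2 = 1 + 16 = 17, not 15 — does not hold.
(6) w = 1, and 1 ≠ 4 — holds.
(7) 1 = 4*0 + 1, so 4 does not divide 1 — does not hold.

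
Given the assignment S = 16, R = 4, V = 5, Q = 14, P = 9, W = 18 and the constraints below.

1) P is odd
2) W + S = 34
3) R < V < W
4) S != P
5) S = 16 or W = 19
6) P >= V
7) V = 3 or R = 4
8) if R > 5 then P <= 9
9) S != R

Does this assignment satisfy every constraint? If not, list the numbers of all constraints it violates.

1) P = 9 is odd  true
2) W + S = 18 + 16 = 34  true
3) values 4 < 5 < 18  true
4) S = 16, P = 9; distinct  true
5) S = 16 = 16 (first disjunct)  true
6) P = 9, V = 5; 9 ≥ 5  true
7) V = 5 ≠ 3, but R = 4 = 4 (second disjunct)  true
8) R = 4, not > 5; antecedent false, conditional vacuously true  true
9) S = 16, R = 4; distinct  true

None — every constraint holds.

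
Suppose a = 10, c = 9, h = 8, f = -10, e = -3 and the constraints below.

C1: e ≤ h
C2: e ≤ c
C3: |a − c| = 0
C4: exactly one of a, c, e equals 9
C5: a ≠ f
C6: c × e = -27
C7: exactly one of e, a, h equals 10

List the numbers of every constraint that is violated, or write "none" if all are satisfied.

Violated: 3.

C1: e = -3, h = 8; -3 ≤ 8 — holds.
C2: e = -3, c = 9; -3 ≤ 9 — holds.
C3: |10 − 9| = 1, not 0 — does not hold.
C4: a=10, c=9, e=-3; 1 of them equals 9 — holds.
C5: a = 10, f = -10; distinct — holds.
C6: c × e = 9 × (-3) = -27 — holds.
C7: e=-3, a=10, h=8; 1 of them equals 10 — holds.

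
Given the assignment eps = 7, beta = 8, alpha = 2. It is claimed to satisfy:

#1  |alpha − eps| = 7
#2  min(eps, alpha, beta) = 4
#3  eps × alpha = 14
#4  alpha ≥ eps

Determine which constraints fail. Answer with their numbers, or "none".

#1 |2 − 7| = 5, not 7  ✘
#2 min(7, 2, 8) = 2, not 4  ✘
#3 eps × alpha = 7 × 2 = 14  ✔
#4 alpha = 2, eps = 7; 2 < 7 (want ≥)  ✘

Constraints 1, 2, and 4 do not hold.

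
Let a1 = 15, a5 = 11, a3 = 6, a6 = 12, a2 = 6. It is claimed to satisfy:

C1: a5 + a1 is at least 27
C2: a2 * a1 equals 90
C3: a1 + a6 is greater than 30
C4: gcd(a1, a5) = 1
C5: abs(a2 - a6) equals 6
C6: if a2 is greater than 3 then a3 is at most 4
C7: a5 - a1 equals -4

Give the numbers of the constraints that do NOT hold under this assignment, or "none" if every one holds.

Constraints 1, 3, 6 are violated.

C1: a5 + a1 = 11 + 15 = 26; 26 < 27, bound 27 not met — does not hold.
C2: a2 * a1 = 6 * 15 = 90 — holds.
C3: a1 + a6 = 15 + 12 = 27; 27 ≤ 30, bound 30 not met — does not hold.
C4: gcd(15, 11) = 1 — holds.
C5: abs(6 - 12) = 6 — holds.
C6: a2 = 6 > 3, so we need a3 ≤ 4; but a3 = 6 > 4 — does not hold.
C7: a5 - a1 = 11 - 15 = -4 — holds.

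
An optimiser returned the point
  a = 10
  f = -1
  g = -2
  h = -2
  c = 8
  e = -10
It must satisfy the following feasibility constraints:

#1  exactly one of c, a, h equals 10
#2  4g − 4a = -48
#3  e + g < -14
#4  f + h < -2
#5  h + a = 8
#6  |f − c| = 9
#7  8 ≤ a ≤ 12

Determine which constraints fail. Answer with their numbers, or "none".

Constraint 3 is violated.

#1 c=8, a=10, h=-2; 1 of them equals 10  holds
#2 4g − 4a = 4(-2) − 4(10) = -48  holds
#3 e + g = -10 + (-2) = -12; -12 ≥ -14, bound -14 not met  fails
#4 f + h = -1 + (-2) = -3; -3 < -2  holds
#5 h + a = -2 + 10 = 8  holds
#6 |-1 − 8| = 9  holds
#7 a = 10 lies in [8, 12]  holds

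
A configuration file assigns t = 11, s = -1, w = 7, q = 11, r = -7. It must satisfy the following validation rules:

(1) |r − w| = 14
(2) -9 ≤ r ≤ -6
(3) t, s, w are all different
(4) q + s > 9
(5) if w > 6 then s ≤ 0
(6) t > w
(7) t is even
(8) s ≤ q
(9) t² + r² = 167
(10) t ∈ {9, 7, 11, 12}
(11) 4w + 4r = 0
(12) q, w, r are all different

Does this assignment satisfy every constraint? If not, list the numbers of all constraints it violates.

(1) |-7 − 7| = 14  ✓
(2) r = -7 lies in [-9, -6]  ✓
(3) values 11, -1, 7 are pairwise distinct  ✓
(4) q + s = 11 + (-1) = 10; 10 > 9  ✓
(5) w = 7 > 6, so we need s ≤ 0; s = -1 ≤ 0  ✓
(6) t = 11, w = 7; 11 > 7  ✓
(7) t = 11 is odd  ✗
(8) s = -1, q = 11; -1 ≤ 11  ✓
(9) t² + r² = 11² + (-7)² = 121 + 49 = 170, not 167  ✗
(10) t = 11 is in {9, 7, 11, 12}  ✓
(11) 4w + 4r = 4(7) + 4(-7) = 0  ✓
(12) values 11, 7, -7 are pairwise distinct  ✓

No — constraints 7, 9 are not satisfied.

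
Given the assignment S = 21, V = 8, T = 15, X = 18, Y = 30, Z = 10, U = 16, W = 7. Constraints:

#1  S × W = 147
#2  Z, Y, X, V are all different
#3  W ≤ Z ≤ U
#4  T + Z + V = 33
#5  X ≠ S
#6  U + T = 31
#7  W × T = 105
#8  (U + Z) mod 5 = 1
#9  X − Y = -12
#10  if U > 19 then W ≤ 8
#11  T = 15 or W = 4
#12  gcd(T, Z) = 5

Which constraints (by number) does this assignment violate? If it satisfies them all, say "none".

No violations.

#1 S × W = 21 × 7 = 147 — holds.
#2 values 10, 30, 18, 8 are pairwise distinct — holds.
#3 values 7 ≤ 10 ≤ 16 — holds.
#4 T + Z + V = 15 + 10 + 8 = 33 — holds.
#5 X = 18, S = 21; distinct — holds.
#6 U + T = 16 + 15 = 31 — holds.
#7 W × T = 7 × 15 = 105 — holds.
#8 U + Z = 26; 26 mod 5 = 1 — holds.
#9 X − Y = 18 − 30 = -12 — holds.
#10 U = 16, not > 19; antecedent false, conditional vacuously true — holds.
#11 T = 15 = 15 (first disjunct) — holds.
#12 gcd(15, 10) = 5 — holds.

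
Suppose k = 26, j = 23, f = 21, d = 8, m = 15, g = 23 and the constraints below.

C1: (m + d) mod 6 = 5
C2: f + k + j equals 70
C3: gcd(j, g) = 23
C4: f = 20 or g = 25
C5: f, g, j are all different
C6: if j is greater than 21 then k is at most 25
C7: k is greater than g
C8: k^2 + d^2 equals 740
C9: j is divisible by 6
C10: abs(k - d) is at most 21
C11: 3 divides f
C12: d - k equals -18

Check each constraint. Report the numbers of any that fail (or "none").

Constraints 4, 5, 6, and 9 do not hold.

C1: m + d = 23; 23 mod 6 = 5 — OK.
C2: f + k + j = 21 + 26 + 23 = 70 — OK.
C3: gcd(23, 23) = 23 — OK.
C4: f = 21 ≠ 20 and g = 23 ≠ 25; both disjuncts false — violated.
C5: g = j = 23, not all different — violated.
C6: j = 23 > 21, so we need k ≤ 25; but k = 26 > 25 — violated.
C7: k = 26, g = 23; 26 > 23 — OK.
C8: k^2 + d^2 = 26^2 + 8^2 = 676 + 64 = 740 — OK.
C9: 23 = 6*3 + 5, so 6 does not divide 23 — violated.
C10: abs(26 - 8) = 18; 18 ≤ 21 — OK.
C11: 21 / 3 = 7, so 3 divides 21 — OK.
C12: d - k = 8 - 26 = -18 — OK.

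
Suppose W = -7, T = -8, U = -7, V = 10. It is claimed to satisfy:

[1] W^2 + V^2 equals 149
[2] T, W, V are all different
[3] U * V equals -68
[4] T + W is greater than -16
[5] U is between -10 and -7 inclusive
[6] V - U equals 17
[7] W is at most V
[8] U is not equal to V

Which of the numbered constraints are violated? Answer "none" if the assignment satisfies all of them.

The assignment fails constraint 3.

[1] W^2 + V^2 = (-7)^2 + 10^2 = 49 + 100 = 149 — satisfied.
[2] values -8, -7, 10 are pairwise distinct — satisfied.
[3] U * V = -7 * 10 = -70, not -68 — violated.
[4] T + W = -8 + (-7) = -15; -15 > -16 — satisfied.
[5] U = -7 lies in [-10, -7] — satisfied.
[6] V - U = 10 - (-7) = 17 — satisfied.
[7] W = -7, V = 10; -7 ≤ 10 — satisfied.
[8] U = -7, V = 10; distinct — satisfied.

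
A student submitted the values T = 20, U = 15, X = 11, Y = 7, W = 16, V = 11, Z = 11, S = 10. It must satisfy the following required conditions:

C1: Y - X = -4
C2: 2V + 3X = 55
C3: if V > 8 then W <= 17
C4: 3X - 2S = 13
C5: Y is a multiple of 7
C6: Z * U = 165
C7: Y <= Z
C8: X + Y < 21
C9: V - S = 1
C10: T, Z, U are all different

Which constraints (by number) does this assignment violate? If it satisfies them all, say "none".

None — every constraint holds.

C1: Y - X = 7 - 11 = -4 — satisfied.
C2: 2V + 3X = 2(11) + 3(11) = 55 — satisfied.
C3: V = 11 > 8, so we need W ≤ 17; W = 16 ≤ 17 — satisfied.
C4: 3X - 2S = 3(11) - 2(10) = 13 — satisfied.
C5: 7 / 7 = 1, so 7 divides 7 — satisfied.
C6: Z * U = 11 * 15 = 165 — satisfied.
C7: Y = 7, Z = 11; 7 ≤ 11 — satisfied.
C8: X + Y = 11 + 7 = 18; 18 < 21 — satisfied.
C9: V - S = 11 - 10 = 1 — satisfied.
C10: values 20, 11, 15 are pairwise distinct — satisfied.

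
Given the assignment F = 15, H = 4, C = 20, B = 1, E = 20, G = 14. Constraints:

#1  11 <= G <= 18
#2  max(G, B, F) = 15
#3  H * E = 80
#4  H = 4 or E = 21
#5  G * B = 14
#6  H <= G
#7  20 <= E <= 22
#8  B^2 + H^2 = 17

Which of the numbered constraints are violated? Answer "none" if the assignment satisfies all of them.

The assignment satisfies every constraint.

#1 G = 14 lies in [11, 18]  ✔
#2 max(14, 1, 15) = 15  ✔
#3 H * E = 4 * 20 = 80  ✔
#4 H = 4 = 4 (first disjunct)  ✔
#5 G * B = 14 * 1 = 14  ✔
#6 H = 4, G = 14; 4 ≤ 14  ✔
#7 E = 20 lies in [20, 22]  ✔
#8 B^2 + H^2 = 1^2 + 4^2 = 1 + 16 = 17  ✔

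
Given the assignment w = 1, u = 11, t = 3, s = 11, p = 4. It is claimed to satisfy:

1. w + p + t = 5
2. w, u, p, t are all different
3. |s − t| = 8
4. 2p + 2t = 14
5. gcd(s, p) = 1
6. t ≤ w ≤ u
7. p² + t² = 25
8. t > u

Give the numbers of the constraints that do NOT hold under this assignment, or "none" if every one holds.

Violated: 1, 6, and 8.

1. w + p + t = 1 + 4 + 3 = 8, not 5  fails
2. values 1, 11, 4, 3 are pairwise distinct  holds
3. |11 − 3| = 8  holds
4. 2p + 2t = 2(4) + 2(3) = 14  holds
5. gcd(11, 4) = 1  holds
6. values 3, 1, 11; t = 3 is not ≤ w = 1  fails
7. p² + t² = 4² + 3² = 16 + 9 = 25  holds
8. t = 3, u = 11; 3 ≤ 11 (want >)  fails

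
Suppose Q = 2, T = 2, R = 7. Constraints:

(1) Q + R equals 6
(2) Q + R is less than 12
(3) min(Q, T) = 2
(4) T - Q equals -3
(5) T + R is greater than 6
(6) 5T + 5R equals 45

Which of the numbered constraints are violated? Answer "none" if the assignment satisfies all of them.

(1) Q + R = 2 + 7 = 9, not 6  fails
(2) Q + R = 2 + 7 = 9; 9 < 12  holds
(3) min(2, 2) = 2  holds
(4) T - Q = 2 - 2 = 0, not -3  fails
(5) T + R = 2 + 7 = 9; 9 > 6  holds
(6) 5T + 5R = 5(2) + 5(7) = 45  holds

The assignment fails constraints 1, 4.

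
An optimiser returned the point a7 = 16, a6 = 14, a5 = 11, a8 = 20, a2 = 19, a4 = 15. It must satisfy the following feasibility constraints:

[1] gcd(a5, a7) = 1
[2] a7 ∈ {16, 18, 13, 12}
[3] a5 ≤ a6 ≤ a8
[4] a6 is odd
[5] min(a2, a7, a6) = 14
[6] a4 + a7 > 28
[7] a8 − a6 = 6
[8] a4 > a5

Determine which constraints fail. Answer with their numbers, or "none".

[1] gcd(11, 16) = 1 — holds.
[2] a7 = 16 is in {16, 18, 13, 12} — holds.
[3] values 11 ≤ 14 ≤ 20 — holds.
[4] a6 = 14 is even — fails.
[5] min(19, 16, 14) = 14 — holds.
[6] a4 + a7 = 15 + 16 = 31; 31 > 28 — holds.
[7] a8 − a6 = 20 − 14 = 6 — holds.
[8] a4 = 15, a5 = 11; 15 > 11 — holds.

The assignment fails constraint 4.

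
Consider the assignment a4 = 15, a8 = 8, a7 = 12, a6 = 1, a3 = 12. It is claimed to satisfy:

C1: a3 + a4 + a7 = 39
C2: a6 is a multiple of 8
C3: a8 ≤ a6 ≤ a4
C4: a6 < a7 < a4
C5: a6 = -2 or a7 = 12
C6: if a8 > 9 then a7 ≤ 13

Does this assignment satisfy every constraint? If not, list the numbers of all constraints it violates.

The assignment fails constraints 2, 3.

C1: a3 + a4 + a7 = 12 + 15 + 12 = 39 — holds.
C2: 1 = 8×0 + 1, so 8 does not divide 1 — does not hold.
C3: values 8, 1, 15; a8 = 8 is not ≤ a6 = 1 — does not hold.
C4: values 1 < 12 < 15 — holds.
C5: a6 = 1 ≠ -2, but a7 = 12 = 12 (second disjunct) — holds.
C6: a8 = 8, not > 9; antecedent false, conditional vacuously true — holds.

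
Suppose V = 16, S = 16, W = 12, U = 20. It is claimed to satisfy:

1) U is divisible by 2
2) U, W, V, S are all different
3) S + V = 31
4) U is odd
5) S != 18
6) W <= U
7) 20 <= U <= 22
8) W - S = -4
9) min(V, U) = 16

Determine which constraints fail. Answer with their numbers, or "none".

1) 20 / 2 = 10, so 2 divides 20 — OK.
2) V = S = 16, not all different — violated.
3) S + V = 16 + 16 = 32, not 31 — violated.
4) U = 20 is even — violated.
5) S = 16, and 16 ≠ 18 — OK.
6) W = 12, U = 20; 12 ≤ 20 — OK.
7) U = 20 lies in [20, 22] — OK.
8) W - S = 12 - 16 = -4 — OK.
9) min(16, 20) = 16 — OK.

Constraints 2, 3, and 4 are violated.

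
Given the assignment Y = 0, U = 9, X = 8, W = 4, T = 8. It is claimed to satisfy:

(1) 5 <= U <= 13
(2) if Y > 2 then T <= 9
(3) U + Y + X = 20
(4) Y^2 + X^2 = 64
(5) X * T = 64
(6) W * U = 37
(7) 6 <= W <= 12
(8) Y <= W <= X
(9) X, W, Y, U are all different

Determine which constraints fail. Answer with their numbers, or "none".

(1) U = 9 lies in [5, 13] — OK.
(2) Y = 0, not > 2; antecedent false, conditional vacuously true — OK.
(3) U + Y + X = 9 + 0 + 8 = 17, not 20 — violated.
(4) Y^2 + X^2 = 0^2 + 8^2 = 0 + 64 = 64 — OK.
(5) X * T = 8 * 8 = 64 — OK.
(6) W * U = 4 * 9 = 36, not 37 — violated.
(7) W = 4 is outside [6, 12] — violated.
(8) values 0 <= 4 <= 8 — OK.
(9) values 8, 4, 0, 9 are pairwise distinct — OK.

Violated: 3, 6, and 7.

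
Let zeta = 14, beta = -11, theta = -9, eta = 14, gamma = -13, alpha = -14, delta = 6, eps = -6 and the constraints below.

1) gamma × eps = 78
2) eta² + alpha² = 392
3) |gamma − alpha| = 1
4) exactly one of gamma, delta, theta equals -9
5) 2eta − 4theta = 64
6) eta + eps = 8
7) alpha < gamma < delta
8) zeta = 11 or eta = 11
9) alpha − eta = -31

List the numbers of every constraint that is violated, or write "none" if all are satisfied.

1) gamma × eps = -13 × (-6) = 78 — holds.
2) eta² + alpha² = 14² + (-14)² = 196 + 196 = 392 — holds.
3) |-13 − (-14)| = 1 — holds.
4) gamma=-13, delta=6, theta=-9; 1 of them equals -9 — holds.
5) 2eta − 4theta = 2(14) − 4(-9) = 64 — holds.
6) eta + eps = 14 + (-6) = 8 — holds.
7) values -14 < -13 < 6 — holds.
8) zeta = 14 ≠ 11 and eta = 14 ≠ 11; both disjuncts false — does not hold.
9) alpha − eta = -14 − 14 = -28, not -31 — does not hold.

Constraints 8, 9 are violated.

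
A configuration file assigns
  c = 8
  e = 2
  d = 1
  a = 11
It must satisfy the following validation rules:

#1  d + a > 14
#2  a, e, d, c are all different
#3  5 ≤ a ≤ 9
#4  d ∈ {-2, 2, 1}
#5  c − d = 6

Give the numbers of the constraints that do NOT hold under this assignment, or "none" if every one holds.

Violated: 1, 3, 5.

#1 d + a = 1 + 11 = 12; 12 ≤ 14, bound 14 not met — violated.
#2 values 11, 2, 1, 8 are pairwise distinct — satisfied.
#3 a = 11 is outside [5, 9] — violated.
#4 d = 1 is in {-2, 2, 1} — satisfied.
#5 c − d = 8 − 1 = 7, not 6 — violated.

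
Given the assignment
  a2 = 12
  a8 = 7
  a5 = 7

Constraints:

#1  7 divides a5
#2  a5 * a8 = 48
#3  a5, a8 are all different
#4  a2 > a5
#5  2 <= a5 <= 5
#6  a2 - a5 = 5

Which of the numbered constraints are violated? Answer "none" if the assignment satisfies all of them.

#1 7 / 7 = 1, so 7 divides 7 — holds.
#2 a5 * a8 = 7 * 7 = 49, not 48 — does not hold.
#3 a5 = a8 = 7, not all different — does not hold.
#4 a2 = 12, a5 = 7; 12 > 7 — holds.
#5 a5 = 7 is outside [2, 5] — does not hold.
#6 a2 - a5 = 12 - 7 = 5 — holds.

Constraints 2, 3, 5 are violated.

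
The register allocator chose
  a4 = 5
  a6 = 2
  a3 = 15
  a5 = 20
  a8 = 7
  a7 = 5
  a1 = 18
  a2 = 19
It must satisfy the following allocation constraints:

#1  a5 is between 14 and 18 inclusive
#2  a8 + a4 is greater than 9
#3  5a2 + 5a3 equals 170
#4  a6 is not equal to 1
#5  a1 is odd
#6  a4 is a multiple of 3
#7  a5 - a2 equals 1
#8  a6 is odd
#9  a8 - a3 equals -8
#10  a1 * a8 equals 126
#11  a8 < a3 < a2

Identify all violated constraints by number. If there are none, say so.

Constraints 1, 5, 6, and 8 do not hold.

#1 a5 = 20 is outside [14, 18]  fails
#2 a8 + a4 = 7 + 5 = 12; 12 > 9  holds
#3 5a2 + 5a3 = 5(19) + 5(15) = 170  holds
#4 a6 = 2, and 2 ≠ 1  holds
#5 a1 = 18 is even  fails
#6 5 = 3*1 + 2, so 3 does not divide 5  fails
#7 a5 - a2 = 20 - 19 = 1  holds
#8 a6 = 2 is even  fails
#9 a8 - a3 = 7 - 15 = -8  holds
#10 a1 * a8 = 18 * 7 = 126  holds
#11 values 7 < 15 < 19  holds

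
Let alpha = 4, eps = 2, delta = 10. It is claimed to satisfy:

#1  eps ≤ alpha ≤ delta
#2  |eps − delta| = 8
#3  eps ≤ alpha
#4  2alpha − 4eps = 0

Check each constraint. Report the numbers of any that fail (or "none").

#1 values 2 ≤ 4 ≤ 10 — satisfied.
#2 |2 − 10| = 8 — satisfied.
#3 eps = 2, alpha = 4; 2 ≤ 4 — satisfied.
#4 2alpha − 4eps = 2(4) − 4(2) = 0 — satisfied.

Yes — all constraints hold.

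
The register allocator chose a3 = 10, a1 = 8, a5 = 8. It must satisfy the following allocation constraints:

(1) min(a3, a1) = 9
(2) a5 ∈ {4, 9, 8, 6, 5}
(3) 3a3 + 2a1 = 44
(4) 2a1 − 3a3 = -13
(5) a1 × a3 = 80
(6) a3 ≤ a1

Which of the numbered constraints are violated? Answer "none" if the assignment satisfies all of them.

(1) min(10, 8) = 8, not 9 — does not hold.
(2) a5 = 8 is in {4, 9, 8, 6, 5} — holds.
(3) 3a3 + 2a1 = 3(10) + 2(8) = 46, not 44 — does not hold.
(4) 2a1 − 3a3 = 2(8) − 3(10) = -14, not -13 — does not hold.
(5) a1 × a3 = 8 × 10 = 80 — holds.
(6) a3 = 10, a1 = 8; 10 > 8 (want ≤) — does not hold.

Constraints 1, 3, 4, 6 are violated.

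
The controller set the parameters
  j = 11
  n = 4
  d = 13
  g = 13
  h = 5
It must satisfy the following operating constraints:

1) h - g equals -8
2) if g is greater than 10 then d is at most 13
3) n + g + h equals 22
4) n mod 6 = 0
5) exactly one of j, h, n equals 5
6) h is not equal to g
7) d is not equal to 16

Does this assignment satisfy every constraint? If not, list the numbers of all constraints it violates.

The assignment fails constraint 4.

1) h - g = 5 - 13 = -8  yes
2) g = 13 > 10, so we need d ≤ 13; d = 13 ≤ 13  yes
3) n + g + h = 4 + 13 + 5 = 22  yes
4) 4 mod 6 = 4, not 0  no
5) j=11, h=5, n=4; 1 of them equals 5  yes
6) h = 5, g = 13; distinct  yes
7) d = 13, and 13 ≠ 16  yes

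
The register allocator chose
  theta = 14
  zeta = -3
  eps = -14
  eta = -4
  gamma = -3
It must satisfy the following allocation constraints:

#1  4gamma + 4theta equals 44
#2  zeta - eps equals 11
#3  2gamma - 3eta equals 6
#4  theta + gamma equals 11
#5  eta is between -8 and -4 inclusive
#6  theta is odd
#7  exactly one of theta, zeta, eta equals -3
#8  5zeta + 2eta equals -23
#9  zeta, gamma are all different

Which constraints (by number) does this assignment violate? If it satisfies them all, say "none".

#1 4gamma + 4theta = 4(-3) + 4(14) = 44 — holds.
#2 zeta - eps = -3 - (-14) = 11 — holds.
#3 2gamma - 3eta = 2(-3) - 3(-4) = 6 — holds.
#4 theta + gamma = 14 + (-3) = 11 — holds.
#5 eta = -4 lies in [-8, -4] — holds.
#6 theta = 14 is even — does not hold.
#7 theta=14, zeta=-3, eta=-4; 1 of them equals -3 — holds.
#8 5zeta + 2eta = 5(-3) + 2(-4) = -23 — holds.
#9 zeta = gamma = -3, not all different — does not hold.

The assignment fails constraints 6 and 9.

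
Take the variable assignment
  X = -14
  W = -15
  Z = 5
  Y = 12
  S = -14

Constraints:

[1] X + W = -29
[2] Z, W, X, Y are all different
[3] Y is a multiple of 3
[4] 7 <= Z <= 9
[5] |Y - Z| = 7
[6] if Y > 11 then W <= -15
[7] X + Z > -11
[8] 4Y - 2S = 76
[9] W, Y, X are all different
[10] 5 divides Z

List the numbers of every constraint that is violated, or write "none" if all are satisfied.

The assignment fails constraint 4.

[1] X + W = -14 + (-15) = -29 — OK.
[2] values 5, -15, -14, 12 are pairwise distinct — OK.
[3] 12 / 3 = 4, so 3 divides 12 — OK.
[4] Z = 5 is outside [7, 9] — violated.
[5] |12 - 5| = 7 — OK.
[6] Y = 12 > 11, so we need W ≤ -15; W = -15 ≤ -15 — OK.
[7] X + Z = -14 + 5 = -9; -9 > -11 — OK.
[8] 4Y - 2S = 4(12) - 2(-14) = 76 — OK.
[9] values -15, 12, -14 are pairwise distinct — OK.
[10] 5 / 5 = 1, so 5 divides 5 — OK.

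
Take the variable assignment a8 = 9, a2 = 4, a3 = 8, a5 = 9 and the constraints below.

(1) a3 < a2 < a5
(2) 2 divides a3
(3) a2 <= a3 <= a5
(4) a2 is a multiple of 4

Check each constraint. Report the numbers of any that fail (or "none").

(1) values 8, 4, 9; a3 = 8 is not < a2 = 4 — fails.
(2) 8 / 2 = 4, so 2 divides 8 — holds.
(3) values 4 <= 8 <= 9 — holds.
(4) 4 / 4 = 1, so 4 divides 4 — holds.

The assignment fails constraint 1.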